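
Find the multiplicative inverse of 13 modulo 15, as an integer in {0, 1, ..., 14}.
13^(−1) ≡ 7 (mod 15)

Apply the extended Euclidean algorithm to (15, 13), tracking rows (r, s, t) with s·15 + t·13 = r. Each division r_prev = q·r_cur + r_new produces the new row as (previous row) − q·(current row):
  row A: (15, 1, 0)   [1·15 + 0·13 = 15]
  row B: (13, 0, 1)   [0·15 + 1·13 = 13]
  15 = 1·13 + 2   → row C = row A − 1·row B = (2, 1, −1)   [check: 1·15 − 1·13 = 2]
  13 = 6·2 + 1   → row D = row B − 6·row C = (1, −6, 7)   [check: −6·15 + 7·13 = 1]
  2 = 2·1 + 0   → remainder 0, stop. gcd = 1 (last nonzero row D).
The gcd is 1, so 13 is invertible mod 15. The last nonzero row gives −6·15 + 7·13 = 1, so t = 7. So 13^(−1) ≡ 7 (mod 15). Verify: 13 · 7 = 91 ≡ 1 (mod 15). ✓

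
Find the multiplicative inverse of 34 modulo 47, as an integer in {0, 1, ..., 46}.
34^(−1) ≡ 18 (mod 47)

Apply the extended Euclidean algorithm to (47, 34), tracking rows (r, s, t) with s·47 + t·34 = r. Each division r_prev = q·r_cur + r_new produces the new row as (previous row) − q·(current row):
  row A: (47, 1, 0)   [1·47 + 0·34 = 47]
  row B: (34, 0, 1)   [0·47 + 1·34 = 34]
  47 = 1·34 + 13   → row C = row A − 1·row B = (13, 1, −1)   [check: 1·47 − 1·34 = 13]
  34 = 2·13 + 8   → row D = row B − 2·row C = (8, −2, 3)   [check: −2·47 + 3·34 = 8]
  13 = 1·8 + 5   → row E = row C − 1·row D = (5, 3, −4)   [check: 3·47 − 4·34 = 5]
  8 = 1·5 + 3   → row F = row D − 1·row E = (3, −5, 7)   [check: −5·47 + 7·34 = 3]
  5 = 1·3 + 2   → row G = row E − 1·row F = (2, 8, −11)   [check: 8·47 − 11·34 = 2]
  3 = 1·2 + 1   → row H = row F − 1·row G = (1, −13, 18)   [check: −13·47 + 18·34 = 1]
  2 = 2·1 + 0   → remainder 0, stop. gcd = 1 (last nonzero row H).
The gcd is 1, so 34 is invertible mod 47. The last nonzero row gives −13·47 + 18·34 = 1, so t = 18. So 34^(−1) ≡ 18 (mod 47). Verify: 34 · 18 = 612 ≡ 1 (mod 47). ✓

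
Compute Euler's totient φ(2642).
φ is multiplicative, with φ(p^e) = p^e − p^(e−1). Factorise 2642 = 2 · 1321. Then
  φ(2642) = (2 − 1) · (1321 − 1) = 1 · 1320 = 1320.

Final answer: φ(2642) = 1320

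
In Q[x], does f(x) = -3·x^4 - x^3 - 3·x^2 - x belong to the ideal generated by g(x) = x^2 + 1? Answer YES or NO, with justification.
In Q[x] the ideal (g) consists of all multiples of g, so f ∈ (g) iff g | f, i.e. iff the remainder of f on division by g is 0. Divide f by g (g is monic, so eliminate the leading term of the running remainder at each step):
  leading term -3·x^4: subtract (-3·x^2)·g(x) = -3·x^4 - 3·x^2, leaving -x^3 - x
  leading term -x^3: subtract (-x)·g(x) = -x^3 - x, leaving 0
The remainder is 0, so f(x) = g(x) · h(x) with h(x) = -3·x^2 - x. Hence g | f, i.e. f ∈ (g).

Final answer: YES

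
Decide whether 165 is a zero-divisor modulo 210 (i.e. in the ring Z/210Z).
gcd(165, 210) = 15 > 1, so 165 is not a unit in Z/210Z. In Z/nZ every nonzero non-unit is a zero-divisor: explicitly, take b = 210/gcd = 14 ≠ 0 (mod 210); then 165·14 = 2310 = 11·210, i.e. 165·14 ≡ 0 (mod 210). So 165 is a zero-divisor.

Final answer: YES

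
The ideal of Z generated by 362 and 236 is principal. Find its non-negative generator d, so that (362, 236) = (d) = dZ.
(362, 236) = (2); d = 2

In the PID Z, (a, b) is generated by gcd(a, b). Compute gcd(362, 236) with the extended Euclidean algorithm, tracking rows (r, s, t) with s·362 + t·236 = r:
  row A: (362, 1, 0)   [1·362 + 0·236 = 362]
  row B: (236, 0, 1)   [0·362 + 1·236 = 236]
  362 = 1·236 + 126   → row C = row A − 1·row B = (126, 1, −1)   [check: 1·362 − 1·236 = 126]
  236 = 1·126 + 110   → row D = row B − 1·row C = (110, −1, 2)   [check: −1·362 + 2·236 = 110]
  126 = 1·110 + 16   → row E = row C − 1·row D = (16, 2, −3)   [check: 2·362 − 3·236 = 16]
  110 = 6·16 + 14   → row F = row D − 6·row E = (14, −13, 20)   [check: −13·362 + 20·236 = 14]
  16 = 1·14 + 2   → row G = row E − 1·row F = (2, 15, −23)   [check: 15·362 − 23·236 = 2]
  14 = 7·2 + 0   → remainder 0, stop. gcd = 2 (last nonzero row G).
So gcd(362, 236) = 2, with Bézout identity 15·362 − 23·236 = 2. Containment (⊇): the Bézout identity exhibits 2 as an element of (362, 236), giving (2) ⊆ (362, 236). Containment (⊆): since 2 | 362 and 2 | 236 (362 = 2·181, 236 = 2·118), every Z-linear combination of 362 and 236 is divisible by 2, so (362, 236) ⊆ (2). Therefore (362, 236) = (2), d = 2.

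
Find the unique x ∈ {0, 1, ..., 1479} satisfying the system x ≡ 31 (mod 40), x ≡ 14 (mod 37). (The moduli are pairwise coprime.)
The moduli 40, 37 are pairwise coprime, so by the CRT there is a unique solution mod 40·37 = 1480.
Solve by successive substitution. Start with x ≡ 31 (mod 40).
  Combine with x ≡ 14 (mod 37): write x = 31 + 40·t and require 31 + 40·t ≡ 14 (mod 37), i.e. 40·t ≡ 14 − 31 ≡ 20 (mod 37). Since 40^(−1) ≡ 25 (mod 37) (40 ≡ 3 (mod 37)), t ≡ 25·20 ≡ 19 (mod 37). So x ≡ 31 + 40·19 = 791 (mod 1480).
Unique solution in [0, 1480): x = 791.

Final answer: x ≡ 791 (mod 1480); the representative in [0, 1480) is 791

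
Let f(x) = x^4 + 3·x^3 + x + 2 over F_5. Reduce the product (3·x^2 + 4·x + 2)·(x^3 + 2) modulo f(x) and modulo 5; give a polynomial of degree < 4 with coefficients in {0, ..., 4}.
Multiply as integer polynomials: a · b = 3·x^5 + 4·x^4 + 2·x^3 + 6·x^2 + 8·x + 4. Reducing coefficients mod 5: a · b ≡ 3·x^5 + 4·x^4 + 2·x^3 + x^2 + 3·x + 4. Now divide by f(x) = x^4 + 3·x^3 + x + 2 in F_5[x], eliminating the leading term at each step:
  leading term 3·x^5: subtract (3·x)·f(x) = 3·x^5 + 4·x^4 + 3·x^2 + x, leaving 2·x^3 + 3·x^2 + 2·x + 4 (coefficients mod 5)
The degree is now < 4, so this is the remainder. Hence a · b ≡ 2·x^3 + 3·x^2 + 2·x + 4 in F_5[x]/(f).

Final answer: a · b ≡ 2·x^3 + 3·x^2 + 2·x + 4 (mod f(x))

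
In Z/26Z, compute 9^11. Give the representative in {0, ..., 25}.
3

Use repeated squaring. Binary(11) = 1011. Walk through the bits of the exponent 11 left-to-right: at each bit after the leading one, square the running value, then multiply by 9 if the bit is 1 (always reducing mod 26):
  bit 1 = 1 (leading): start with 9.
  bit 2 = 0: square 9^2 = 81 ≡ 3 (mod 26).
  bit 3 = 1: square 3^2 = 9; bit is 1, so multiply 9·9 = 81 ≡ 3 (mod 26).
  bit 4 = 1: square 3^2 = 9; bit is 1, so multiply 9·9 = 81 ≡ 3 (mod 26).
Final value: 9^11 ≡ 3 (mod 26).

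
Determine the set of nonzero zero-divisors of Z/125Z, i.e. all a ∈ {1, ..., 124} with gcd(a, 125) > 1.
An element a ∈ Z/125Z (with a ≠ 0) is a zero-divisor iff gcd(a, 125) > 1 (because a is a unit precisely when gcd(a, n) = 1, and in Z/nZ every nonzero, non-unit element is a zero-divisor). Scan a = 1, ..., 124 and keep those with gcd(a, 125) > 1:
  gcd(5, 125) = 5, gcd(10, 125) = 5, gcd(15, 125) = 5, gcd(20, 125) = 5, gcd(25, 125) = 25, gcd(30, 125) = 5, gcd(35, 125) = 5, gcd(40, 125) = 5, gcd(45, 125) = 5, gcd(50, 125) = 25, gcd(55, 125) = 5, gcd(60, 125) = 5, gcd(65, 125) = 5, gcd(70, 125) = 5, gcd(75, 125) = 25, gcd(80, 125) = 5, gcd(85, 125) = 5, gcd(90, 125) = 5, gcd(95, 125) = 5, gcd(100, 125) = 25, gcd(105, 125) = 5, gcd(110, 125) = 5, gcd(115, 125) = 5, gcd(120, 125) = 5.
All other a ∈ {1, ..., 124} have gcd(a, 125) = 1 and are units. So the nonzero zero-divisors are exactly the 24 values of a appearing in this scan.

Final answer: nonzero zero-divisors of Z/125Z = {5, 10, 15, 20, 25, 30, 35, 40, 45, 50, 55, 60, 65, 70, 75, 80, 85, 90, 95, 100, 105, 110, 115, 120}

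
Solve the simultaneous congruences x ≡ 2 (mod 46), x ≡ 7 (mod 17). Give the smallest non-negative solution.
x ≡ 738 (mod 782); the representative in [0, 782) is 738

The moduli 46, 17 are pairwise coprime, so by the CRT there is a unique solution mod 46·17 = 782.
Solve by successive substitution. Start with x ≡ 2 (mod 46).
  Combine with x ≡ 7 (mod 17): write x = 2 + 46·t and require 2 + 46·t ≡ 7 (mod 17), i.e. 46·t ≡ 7 − 2 ≡ 5 (mod 17). Since 46^(−1) ≡ 10 (mod 17) (46 ≡ 12 (mod 17)), t ≡ 10·5 ≡ 16 (mod 17). So x ≡ 2 + 46·16 = 738 (mod 782).
Unique solution in [0, 782): x = 738.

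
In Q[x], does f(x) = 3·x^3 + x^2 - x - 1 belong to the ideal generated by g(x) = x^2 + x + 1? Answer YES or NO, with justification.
NO

In Q[x] the ideal (g) consists of all multiples of g, so f ∈ (g) iff g | f, i.e. iff the remainder of f on division by g is 0. Divide f by g (g is monic, so eliminate the leading term of the running remainder at each step):
  leading term 3·x^3: subtract (3·x)·g(x) = 3·x^3 + 3·x^2 + 3·x, leaving -2·x^2 - 4·x - 1
  leading term -2·x^2: subtract (-2)·g(x) = -2·x^2 - 2·x - 2, leaving 1 - 2·x
The remainder r(x) = 1 - 2·x ≠ 0 (and deg r < deg g), so g ∤ f, i.e. f ∉ (g).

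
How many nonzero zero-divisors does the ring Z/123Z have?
Z/123Z has 42 nonzero zero-divisors

In Z/123Z each nonzero element is either a unit (gcd with 123 is 1) or a zero-divisor (gcd > 1). The number of units is φ(123): factorise 123 = 3 · 41, so φ(123) = (3 − 1) · (41 − 1) = 2 · 40 = 80. The nonzero elements number 123 − 1 = 122. Hence the nonzero zero-divisors number 122 − 80 = 42.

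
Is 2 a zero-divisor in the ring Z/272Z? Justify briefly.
YES

gcd(2, 272) = 2 > 1, so 2 is not a unit in Z/272Z. In Z/nZ every nonzero non-unit is a zero-divisor: explicitly, take b = 272/gcd = 136 ≠ 0 (mod 272); then 2·136 = 272 = 1·272, i.e. 2·136 ≡ 0 (mod 272). So 2 is a zero-divisor.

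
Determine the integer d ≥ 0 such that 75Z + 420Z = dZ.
(75, 420) = (15); d = 15

In the PID Z, (a, b) is generated by gcd(a, b). Compute gcd(420, 75) with the extended Euclidean algorithm, tracking rows (r, s, t) with s·420 + t·75 = r:
  row A: (420, 1, 0)   [1·420 + 0·75 = 420]
  row B: (75, 0, 1)   [0·420 + 1·75 = 75]
  420 = 5·75 + 45   → row C = row A − 5·row B = (45, 1, −5)   [check: 1·420 − 5·75 = 45]
  75 = 1·45 + 30   → row D = row B − 1·row C = (30, −1, 6)   [check: −1·420 + 6·75 = 30]
  45 = 1·30 + 15   → row E = row C − 1·row D = (15, 2, −11)   [check: 2·420 − 11·75 = 15]
  30 = 2·15 + 0   → remainder 0, stop. gcd = 15 (last nonzero row E).
So gcd(75, 420) = 15, with Bézout identity 2·420 − 11·75 = 15. Containment (⊇): the Bézout identity exhibits 15 as an element of (75, 420), giving (15) ⊆ (75, 420). Containment (⊆): since 15 | 75 and 15 | 420 (75 = 15·5, 420 = 15·28), every Z-linear combination of 75 and 420 is divisible by 15, so (75, 420) ⊆ (15). Therefore (75, 420) = (15), d = 15.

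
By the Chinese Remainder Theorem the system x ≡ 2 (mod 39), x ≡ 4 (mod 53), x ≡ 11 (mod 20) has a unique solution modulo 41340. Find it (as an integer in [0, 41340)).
The moduli 39, 53, 20 are pairwise coprime, so by the CRT there is a unique solution mod 39·53·20 = 41340.
Solve by successive substitution. Start with x ≡ 2 (mod 39).
  Combine with x ≡ 4 (mod 53): write x = 2 + 39·t and require 2 + 39·t ≡ 4 (mod 53), i.e. 39·t ≡ 4 − 2 ≡ 2 (mod 53). Since 39^(−1) ≡ 34 (mod 53), t ≡ 34·2 ≡ 15 (mod 53). So x ≡ 2 + 39·15 = 587 (mod 2067).
  Combine with x ≡ 11 (mod 20): write x = 587 + 2067·t and require 587 + 2067·t ≡ 11 (mod 20), i.e. 2067·t ≡ 11 − 587 ≡ 4 (mod 20). Since 2067^(−1) ≡ 3 (mod 20) (2067 ≡ 7 (mod 20)), t ≡ 3·4 ≡ 12 (mod 20). So x ≡ 587 + 2067·12 = 25391 (mod 41340).
Unique solution in [0, 41340): x = 25391.

Final answer: x ≡ 25391 (mod 41340); the representative in [0, 41340) is 25391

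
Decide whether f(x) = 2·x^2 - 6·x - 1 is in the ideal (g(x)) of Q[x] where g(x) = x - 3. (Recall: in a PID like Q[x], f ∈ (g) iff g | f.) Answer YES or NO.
NO

In Q[x] the ideal (g) consists of all multiples of g, so f ∈ (g) iff g | f, i.e. iff the remainder of f on division by g is 0. Divide f by g (g is monic, so eliminate the leading term of the running remainder at each step):
  leading term 2·x^2: subtract (2·x)·g(x) = 2·x^2 - 6·x, leaving -1
The remainder r(x) = -1 ≠ 0 (and deg r < deg g), so g ∤ f, i.e. f ∉ (g).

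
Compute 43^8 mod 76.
Use repeated squaring. Binary(8) = 1000. Walk through the bits of the exponent 8 left-to-right: at each bit after the leading one, square the running value, then multiply by 43 if the bit is 1 (always reducing mod 76):
  bit 1 = 1 (leading): start with 43.
  bit 2 = 0: square 43^2 = 1849 ≡ 25 (mod 76).
  bit 3 = 0: square 25^2 = 625 ≡ 17 (mod 76).
  bit 4 = 0: square 17^2 = 289 ≡ 61 (mod 76).
Final value: 43^8 ≡ 61 (mod 76).

Final answer: 61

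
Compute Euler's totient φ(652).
φ(652) = 324

φ is multiplicative, with φ(p^e) = p^e − p^(e−1). Factorise 652 = 2^2 · 163. Then
  φ(652) = (2^2 − 2^1) · (163 − 1) = 2 · 162 = 324.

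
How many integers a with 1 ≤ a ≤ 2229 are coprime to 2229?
1484

The number of a ∈ {1, ..., 2229} with gcd(a, 2229) = 1 is by definition Euler's totient φ(2229). φ is multiplicative, with φ(p^e) = p^e − p^(e−1). Factorise 2229 = 3 · 743. Then
  φ(2229) = (3 − 1) · (743 − 1) = 2 · 742 = 1484.
So there are 1484 such integers.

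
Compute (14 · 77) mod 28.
14

Reduce the factors first: 77 ≡ 21 (mod 28), so 14 · 77 ≡ 14 · 21 (mod 28). 14 · 21 = 294. Dividing by 28: 294 = 10·28 + 14. So (14 · 77) mod 28 = 14.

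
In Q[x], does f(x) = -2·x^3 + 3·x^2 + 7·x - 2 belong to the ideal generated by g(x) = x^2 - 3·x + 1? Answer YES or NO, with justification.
In Q[x] the ideal (g) consists of all multiples of g, so f ∈ (g) iff g | f, i.e. iff the remainder of f on division by g is 0. Divide f by g (g is monic, so eliminate the leading term of the running remainder at each step):
  leading term -2·x^3: subtract (-2·x)·g(x) = -2·x^3 + 6·x^2 - 2·x, leaving -3·x^2 + 9·x - 2
  leading term -3·x^2: subtract (-3)·g(x) = -3·x^2 + 9·x - 3, leaving 1
The remainder r(x) = 1 ≠ 0 (and deg r < deg g), so g ∤ f, i.e. f ∉ (g).

Final answer: NO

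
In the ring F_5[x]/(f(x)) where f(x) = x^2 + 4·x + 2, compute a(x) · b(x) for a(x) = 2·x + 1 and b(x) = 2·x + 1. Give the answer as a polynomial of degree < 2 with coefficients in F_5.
a · b ≡ 3·x + 3 (mod f(x))

Multiply as integer polynomials: a · b = 4·x^2 + 4·x + 1. Reducing coefficients mod 5: a · b ≡ 4·x^2 + 4·x + 1. Now divide by f(x) = x^2 + 4·x + 2 in F_5[x], eliminating the leading term at each step:
  leading term 4·x^2: subtract (4)·f(x) = 4·x^2 + x + 3, leaving 3·x + 3 (coefficients mod 5)
The degree is now < 2, so this is the remainder. Hence a · b ≡ 3·x + 3 in F_5[x]/(f).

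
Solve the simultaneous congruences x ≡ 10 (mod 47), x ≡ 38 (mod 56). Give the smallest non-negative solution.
The moduli 47, 56 are pairwise coprime, so by the CRT there is a unique solution mod 47·56 = 2632.
Solve by successive substitution. Start with x ≡ 10 (mod 47).
  Combine with x ≡ 38 (mod 56): write x = 10 + 47·t and require 10 + 47·t ≡ 38 (mod 56), i.e. 47·t ≡ 38 − 10 ≡ 28 (mod 56). Since 47^(−1) ≡ 31 (mod 56), t ≡ 31·28 ≡ 28 (mod 56). So x ≡ 10 + 47·28 = 1326 (mod 2632).
Unique solution in [0, 2632): x = 1326.

Final answer: x ≡ 1326 (mod 2632); the representative in [0, 2632) is 1326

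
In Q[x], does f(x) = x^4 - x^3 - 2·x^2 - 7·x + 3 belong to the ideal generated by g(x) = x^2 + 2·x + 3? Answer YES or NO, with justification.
YES

In Q[x] the ideal (g) consists of all multiples of g, so f ∈ (g) iff g | f, i.e. iff the remainder of f on division by g is 0. Divide f by g (g is monic, so eliminate the leading term of the running remainder at each step):
  leading term x^4: subtract (x^2)·g(x) = x^4 + 2·x^3 + 3·x^2, leaving -3·x^3 - 5·x^2 - 7·x + 3
  leading term -3·x^3: subtract (-3·x)·g(x) = -3·x^3 - 6·x^2 - 9·x, leaving x^2 + 2·x + 3
  leading term x^2: subtract (1)·g(x) = x^2 + 2·x + 3, leaving 0
The remainder is 0, so f(x) = g(x) · h(x) with h(x) = x^2 - 3·x + 1. Hence g | f, i.e. f ∈ (g).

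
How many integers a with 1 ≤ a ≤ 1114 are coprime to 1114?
556

The number of a ∈ {1, ..., 1114} with gcd(a, 1114) = 1 is by definition Euler's totient φ(1114). φ is multiplicative, with φ(p^e) = p^e − p^(e−1). Factorise 1114 = 2 · 557. Then
  φ(1114) = (2 − 1) · (557 − 1) = 1 · 556 = 556.
So there are 556 such integers.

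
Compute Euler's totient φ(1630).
φ(1630) = 648

φ is multiplicative, with φ(p^e) = p^e − p^(e−1). Factorise 1630 = 2 · 5 · 163. Then
  φ(1630) = (2 − 1) · (5 − 1) · (163 − 1) = 1 · 4 · 162 = 648.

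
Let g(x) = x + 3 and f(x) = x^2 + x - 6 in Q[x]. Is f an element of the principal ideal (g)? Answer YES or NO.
In Q[x] the ideal (g) consists of all multiples of g, so f ∈ (g) iff g | f, i.e. iff the remainder of f on division by g is 0. Divide f by g (g is monic, so eliminate the leading term of the running remainder at each step):
  leading term x^2: subtract (x)·g(x) = x^2 + 3·x, leaving -2·x - 6
  leading term -2·x: subtract (-2)·g(x) = -2·x - 6, leaving 0
The remainder is 0, so f(x) = g(x) · h(x) with h(x) = x - 2. Hence g | f, i.e. f ∈ (g).

Final answer: YES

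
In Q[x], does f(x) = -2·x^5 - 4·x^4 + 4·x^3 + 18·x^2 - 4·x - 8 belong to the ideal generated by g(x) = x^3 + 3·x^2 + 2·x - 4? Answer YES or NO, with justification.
In Q[x] the ideal (g) consists of all multiples of g, so f ∈ (g) iff g | f, i.e. iff the remainder of f on division by g is 0. Divide f by g (g is monic, so eliminate the leading term of the running remainder at each step):
  leading term -2·x^5: subtract (-2·x^2)·g(x) = -2·x^5 - 6·x^4 - 4·x^3 + 8·x^2, leaving 2·x^4 + 8·x^3 + 10·x^2 - 4·x - 8
  leading term 2·x^4: subtract (2·x)·g(x) = 2·x^4 + 6·x^3 + 4·x^2 - 8·x, leaving 2·x^3 + 6·x^2 + 4·x - 8
  leading term 2·x^3: subtract (2)·g(x) = 2·x^3 + 6·x^2 + 4·x - 8, leaving 0
The remainder is 0, so f(x) = g(x) · h(x) with h(x) = -2·x^2 + 2·x + 2. Hence g | f, i.e. f ∈ (g).

Final answer: YES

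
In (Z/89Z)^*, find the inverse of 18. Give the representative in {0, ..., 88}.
Apply the extended Euclidean algorithm to (89, 18), tracking rows (r, s, t) with s·89 + t·18 = r. Each division r_prev = q·r_cur + r_new produces the new row as (previous row) − q·(current row):
  row A: (89, 1, 0)   [1·89 + 0·18 = 89]
  row B: (18, 0, 1)   [0·89 + 1·18 = 18]
  89 = 4·18 + 17   → row C = row A − 4·row B = (17, 1, −4)   [check: 1·89 − 4·18 = 17]
  18 = 1·17 + 1   → row D = row B − 1·row C = (1, −1, 5)   [check: −1·89 + 5·18 = 1]
  17 = 17·1 + 0   → remainder 0, stop. gcd = 1 (last nonzero row D).
The gcd is 1, so 18 is invertible mod 89. The last nonzero row gives −1·89 + 5·18 = 1, so t = 5. So 18^(−1) ≡ 5 (mod 89). Verify: 18 · 5 = 90 ≡ 1 (mod 89). ✓

Final answer: 18^(−1) ≡ 5 (mod 89)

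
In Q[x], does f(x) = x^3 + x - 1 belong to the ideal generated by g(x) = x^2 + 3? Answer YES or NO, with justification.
In Q[x] the ideal (g) consists of all multiples of g, so f ∈ (g) iff g | f, i.e. iff the remainder of f on division by g is 0. Divide f by g (g is monic, so eliminate the leading term of the running remainder at each step):
  leading term x^3: subtract (x)·g(x) = x^3 + 3·x, leaving -2·x - 1
The remainder r(x) = -2·x - 1 ≠ 0 (and deg r < deg g), so g ∤ f, i.e. f ∉ (g).

Final answer: NO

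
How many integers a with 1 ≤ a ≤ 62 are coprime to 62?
The number of a ∈ {1, ..., 62} with gcd(a, 62) = 1 is by definition Euler's totient φ(62). φ is multiplicative, with φ(p^e) = p^e − p^(e−1). Factorise 62 = 2 · 31. Then
  φ(62) = (2 − 1) · (31 − 1) = 1 · 30 = 30.
So there are 30 such integers.

Final answer: 30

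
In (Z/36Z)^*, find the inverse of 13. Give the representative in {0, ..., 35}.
13^(−1) ≡ 25 (mod 36)

Apply the extended Euclidean algorithm to (36, 13), tracking rows (r, s, t) with s·36 + t·13 = r. Each division r_prev = q·r_cur + r_new produces the new row as (previous row) − q·(current row):
  row A: (36, 1, 0)   [1·36 + 0·13 = 36]
  row B: (13, 0, 1)   [0·36 + 1·13 = 13]
  36 = 2·13 + 10   → row C = row A − 2·row B = (10, 1, −2)   [check: 1·36 − 2·13 = 10]
  13 = 1·10 + 3   → row D = row B − 1·row C = (3, −1, 3)   [check: −1·36 + 3·13 = 3]
  10 = 3·3 + 1   → row E = row C − 3·row D = (1, 4, −11)   [check: 4·36 − 11·13 = 1]
  3 = 3·1 + 0   → remainder 0, stop. gcd = 1 (last nonzero row E).
The gcd is 1, so 13 is invertible mod 36. The last nonzero row gives 4·36 − 11·13 = 1, so t = −11. So 13^(−1) ≡ −11 ≡ 25 (mod 36). Verify: 13 · 25 = 325 ≡ 1 (mod 36). ✓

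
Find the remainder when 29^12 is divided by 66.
Use repeated squaring. Binary(12) = 1100. Walk through the bits of the exponent 12 left-to-right: at each bit after the leading one, square the running value, then multiply by 29 if the bit is 1 (always reducing mod 66):
  bit 1 = 1 (leading): start with 29.
  bit 2 = 1: square 29^2 = 841 ≡ 49; bit is 1, so multiply 49·29 = 1421 ≡ 35 (mod 66).
  bit 3 = 0: square 35^2 = 1225 ≡ 37 (mod 66).
  bit 4 = 0: square 37^2 = 1369 ≡ 49 (mod 66).
Final value: 29^12 ≡ 49 (mod 66).

Final answer: 49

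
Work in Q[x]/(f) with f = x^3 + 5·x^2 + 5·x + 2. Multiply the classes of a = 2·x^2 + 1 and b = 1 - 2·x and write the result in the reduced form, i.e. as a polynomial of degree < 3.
First multiply in Q[x] without reducing: a · b = -4·x^3 + 2·x^2 - 2·x + 1. Now divide by f(x) = x^3 + 5·x^2 + 5·x + 2, eliminating the leading term at each step:
  leading term -4·x^3: subtract (-4)·f(x) = -4·x^3 - 20·x^2 - 20·x - 8, leaving 22·x^2 + 18·x + 9
The degree is now < 3, so this is the remainder. Hence a · b ≡ 22·x^2 + 18·x + 9 in Q[x]/(f).

Final answer: a · b ≡ 22·x^2 + 18·x + 9 (mod f(x))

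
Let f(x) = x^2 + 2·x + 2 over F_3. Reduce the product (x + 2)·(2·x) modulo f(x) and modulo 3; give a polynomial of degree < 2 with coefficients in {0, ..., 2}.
a · b ≡ 2 (mod f(x))

Multiply as integer polynomials: a · b = 2·x^2 + 4·x. Reducing coefficients mod 3: a · b ≡ 2·x^2 + x. Now divide by f(x) = x^2 + 2·x + 2 in F_3[x], eliminating the leading term at each step:
  leading term 2·x^2: subtract (2)·f(x) = 2·x^2 + x + 1, leaving 2 (coefficients mod 3)
The degree is now < 2, so this is the remainder. Hence a · b ≡ 2 in F_3[x]/(f).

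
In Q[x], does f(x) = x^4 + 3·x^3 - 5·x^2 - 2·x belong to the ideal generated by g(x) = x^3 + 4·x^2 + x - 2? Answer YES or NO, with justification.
In Q[x] the ideal (g) consists of all multiples of g, so f ∈ (g) iff g | f, i.e. iff the remainder of f on division by g is 0. Divide f by g (g is monic, so eliminate the leading term of the running remainder at each step):
  leading term x^4: subtract (x)·g(x) = x^4 + 4·x^3 + x^2 - 2·x, leaving -x^3 - 6·x^2
  leading term -x^3: subtract (-1)·g(x) = -x^3 - 4·x^2 - x + 2, leaving -2·x^2 + x - 2
The remainder r(x) = -2·x^2 + x - 2 ≠ 0 (and deg r < deg g), so g ∤ f, i.e. f ∉ (g).

Final answer: NO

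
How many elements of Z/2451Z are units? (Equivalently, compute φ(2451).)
An element a ∈ Z/2451Z is a unit iff gcd(a, 2451) = 1, so the number of units is φ(2451). φ is multiplicative, with φ(p^e) = p^e − p^(e−1). Factorise 2451 = 3 · 19 · 43. Then
  φ(2451) = (3 − 1) · (19 − 1) · (43 − 1) = 2 · 18 · 42 = 1512.

Final answer: Z/2451Z has φ(2451) = 1512 units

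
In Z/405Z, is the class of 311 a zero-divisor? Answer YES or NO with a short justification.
NO

gcd(311, 405) = 1, so 311 is a unit in Z/405Z (it has a multiplicative inverse). A unit cannot be a zero-divisor: if 311·b ≡ 0 then multiplying both sides by 311^(−1) gives b ≡ 0. So 311 is not a zero-divisor.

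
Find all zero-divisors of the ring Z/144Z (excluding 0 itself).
An element a ∈ Z/144Z (with a ≠ 0) is a zero-divisor iff gcd(a, 144) > 1 (because a is a unit precisely when gcd(a, n) = 1, and in Z/nZ every nonzero, non-unit element is a zero-divisor). Scan a = 1, ..., 143 and keep those with gcd(a, 144) > 1:
  gcd(2, 144) = 2, gcd(3, 144) = 3, gcd(4, 144) = 4, gcd(6, 144) = 6, gcd(8, 144) = 8, gcd(9, 144) = 9, gcd(10, 144) = 2, gcd(12, 144) = 12, gcd(14, 144) = 2, gcd(15, 144) = 3, gcd(16, 144) = 16, gcd(18, 144) = 18, gcd(20, 144) = 4, gcd(21, 144) = 3, gcd(22, 144) = 2, gcd(24, 144) = 24, gcd(26, 144) = 2, gcd(27, 144) = 9, gcd(28, 144) = 4, gcd(30, 144) = 6, gcd(32, 144) = 16, gcd(33, 144) = 3, gcd(34, 144) = 2, gcd(36, 144) = 36, gcd(38, 144) = 2, gcd(39, 144) = 3, gcd(40, 144) = 8, gcd(42, 144) = 6, gcd(44, 144) = 4, gcd(45, 144) = 9, gcd(46, 144) = 2, gcd(48, 144) = 48, gcd(50, 144) = 2, gcd(51, 144) = 3, gcd(52, 144) = 4, gcd(54, 144) = 18, gcd(56, 144) = 8, gcd(57, 144) = 3, gcd(58, 144) = 2, gcd(60, 144) = 12, gcd(62, 144) = 2, gcd(63, 144) = 9, gcd(64, 144) = 16, gcd(66, 144) = 6, gcd(68, 144) = 4, gcd(69, 144) = 3, gcd(70, 144) = 2, gcd(72, 144) = 72, gcd(74, 144) = 2, gcd(75, 144) = 3, gcd(76, 144) = 4, gcd(78, 144) = 6, gcd(80, 144) = 16, gcd(81, 144) = 9, gcd(82, 144) = 2, gcd(84, 144) = 12, gcd(86, 144) = 2, gcd(87, 144) = 3, gcd(88, 144) = 8, gcd(90, 144) = 18, gcd(92, 144) = 4, gcd(93, 144) = 3, gcd(94, 144) = 2, gcd(96, 144) = 48, gcd(98, 144) = 2, gcd(99, 144) = 9, gcd(100, 144) = 4, gcd(102, 144) = 6, gcd(104, 144) = 8, gcd(105, 144) = 3, gcd(106, 144) = 2, gcd(108, 144) = 36, gcd(110, 144) = 2, gcd(111, 144) = 3, gcd(112, 144) = 16, gcd(114, 144) = 6, gcd(116, 144) = 4, gcd(117, 144) = 9, gcd(118, 144) = 2, gcd(120, 144) = 24, gcd(122, 144) = 2, gcd(123, 144) = 3, gcd(124, 144) = 4, gcd(126, 144) = 18, gcd(128, 144) = 16, gcd(129, 144) = 3, gcd(130, 144) = 2, gcd(132, 144) = 12, gcd(134, 144) = 2, gcd(135, 144) = 9, gcd(136, 144) = 8, gcd(138, 144) = 6, gcd(140, 144) = 4, gcd(141, 144) = 3, gcd(142, 144) = 2.
All other a ∈ {1, ..., 143} have gcd(a, 144) = 1 and are units. So the nonzero zero-divisors are exactly the 95 values of a appearing in this scan.

Final answer: nonzero zero-divisors of Z/144Z = {2, 3, 4, 6, 8, 9, 10, 12, 14, 15, 16, 18, 20, 21, 22, 24, 26, 27, 28, 30, 32, 33, 34, 36, 38, 39, 40, 42, 44, 45, 46, 48, 50, 51, 52, 54, 56, 57, 58, 60, 62, 63, 64, 66, 68, 69, 70, 72, 74, 75, 76, 78, 80, 81, 82, 84, 86, 87, 88, 90, 92, 93, 94, 96, 98, 99, 100, 102, 104, 105, 106, 108, 110, 111, 112, 114, 116, 117, 118, 120, 122, 123, 124, 126, 128, 129, 130, 132, 134, 135, 136, 138, 140, 141, 142}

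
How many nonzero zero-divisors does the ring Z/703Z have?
Z/703Z has 54 nonzero zero-divisors

In Z/703Z each nonzero element is either a unit (gcd with 703 is 1) or a zero-divisor (gcd > 1). The number of units is φ(703): factorise 703 = 19 · 37, so φ(703) = (19 − 1) · (37 − 1) = 18 · 36 = 648. The nonzero elements number 703 − 1 = 702. Hence the nonzero zero-divisors number 702 − 648 = 54.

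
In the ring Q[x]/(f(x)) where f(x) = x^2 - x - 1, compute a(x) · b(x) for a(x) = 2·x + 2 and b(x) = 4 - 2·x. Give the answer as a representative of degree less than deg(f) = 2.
First multiply in Q[x] without reducing: a · b = -4·x^2 + 4·x + 8. Now divide by f(x) = x^2 - x - 1, eliminating the leading term at each step:
  leading term -4·x^2: subtract (-4)·f(x) = -4·x^2 + 4·x + 4, leaving 4
The degree is now < 2, so this is the remainder. Hence a · b ≡ 4 in Q[x]/(f).

Final answer: a · b ≡ 4 (mod f(x))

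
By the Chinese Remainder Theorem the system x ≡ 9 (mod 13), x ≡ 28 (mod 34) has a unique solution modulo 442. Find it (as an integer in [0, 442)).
The moduli 13, 34 are pairwise coprime, so by the CRT there is a unique solution mod 13·34 = 442.
Solve by successive substitution. Start with x ≡ 9 (mod 13).
  Combine with x ≡ 28 (mod 34): write x = 9 + 13·t and require 9 + 13·t ≡ 28 (mod 34), i.e. 13·t ≡ 28 − 9 ≡ 19 (mod 34). Since 13^(−1) ≡ 21 (mod 34), t ≡ 21·19 ≡ 25 (mod 34). So x ≡ 9 + 13·25 = 334 (mod 442).
Unique solution in [0, 442): x = 334.

Final answer: x ≡ 334 (mod 442); the representative in [0, 442) is 334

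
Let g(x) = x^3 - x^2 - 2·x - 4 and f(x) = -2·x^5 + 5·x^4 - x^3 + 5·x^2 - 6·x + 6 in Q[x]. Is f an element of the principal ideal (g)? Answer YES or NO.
In Q[x] the ideal (g) consists of all multiples of g, so f ∈ (g) iff g | f, i.e. iff the remainder of f on division by g is 0. Divide f by g (g is monic, so eliminate the leading term of the running remainder at each step):
  leading term -2·x^5: subtract (-2·x^2)·g(x) = -2·x^5 + 2·x^4 + 4·x^3 + 8·x^2, leaving 3·x^4 - 5·x^3 - 3·x^2 - 6·x + 6
  leading term 3·x^4: subtract (3·x)·g(x) = 3·x^4 - 3·x^3 - 6·x^2 - 12·x, leaving -2·x^3 + 3·x^2 + 6·x + 6
  leading term -2·x^3: subtract (-2)·g(x) = -2·x^3 + 2·x^2 + 4·x + 8, leaving x^2 + 2·x - 2
The remainder r(x) = x^2 + 2·x - 2 ≠ 0 (and deg r < deg g), so g ∤ f, i.e. f ∉ (g).

Final answer: NO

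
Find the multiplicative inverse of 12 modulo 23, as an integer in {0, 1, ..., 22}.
12^(−1) ≡ 2 (mod 23)

Apply the extended Euclidean algorithm to (23, 12), tracking rows (r, s, t) with s·23 + t·12 = r. Each division r_prev = q·r_cur + r_new produces the new row as (previous row) − q·(current row):
  row A: (23, 1, 0)   [1·23 + 0·12 = 23]
  row B: (12, 0, 1)   [0·23 + 1·12 = 12]
  23 = 1·12 + 11   → row C = row A − 1·row B = (11, 1, −1)   [check: 1·23 − 1·12 = 11]
  12 = 1·11 + 1   → row D = row B − 1·row C = (1, −1, 2)   [check: −1·23 + 2·12 = 1]
  11 = 11·1 + 0   → remainder 0, stop. gcd = 1 (last nonzero row D).
The gcd is 1, so 12 is invertible mod 23. The last nonzero row gives −1·23 + 2·12 = 1, so t = 2. So 12^(−1) ≡ 2 (mod 23). Verify: 12 · 2 = 24 ≡ 1 (mod 23). ✓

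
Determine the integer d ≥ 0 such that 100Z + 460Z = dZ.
(100, 460) = (20); d = 20

In the PID Z, (a, b) is generated by gcd(a, b). Compute gcd(460, 100) with the extended Euclidean algorithm, tracking rows (r, s, t) with s·460 + t·100 = r:
  row A: (460, 1, 0)   [1·460 + 0·100 = 460]
  row B: (100, 0, 1)   [0·460 + 1·100 = 100]
  460 = 4·100 + 60   → row C = row A − 4·row B = (60, 1, −4)   [check: 1·460 − 4·100 = 60]
  100 = 1·60 + 40   → row D = row B − 1·row C = (40, −1, 5)   [check: −1·460 + 5·100 = 40]
  60 = 1·40 + 20   → row E = row C − 1·row D = (20, 2, −9)   [check: 2·460 − 9·100 = 20]
  40 = 2·20 + 0   → remainder 0, stop. gcd = 20 (last nonzero row E).
So gcd(100, 460) = 20, with Bézout identity 2·460 − 9·100 = 20. Containment (⊇): the Bézout identity exhibits 20 as an element of (100, 460), giving (20) ⊆ (100, 460). Containment (⊆): since 20 | 100 and 20 | 460 (100 = 20·5, 460 = 20·23), every Z-linear combination of 100 and 460 is divisible by 20, so (100, 460) ⊆ (20). Therefore (100, 460) = (20), d = 20.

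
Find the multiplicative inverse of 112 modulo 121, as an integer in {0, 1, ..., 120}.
112^(−1) ≡ 94 (mod 121)

Apply the extended Euclidean algorithm to (121, 112), tracking rows (r, s, t) with s·121 + t·112 = r. Each division r_prev = q·r_cur + r_new produces the new row as (previous row) − q·(current row):
  row A: (121, 1, 0)   [1·121 + 0·112 = 121]
  row B: (112, 0, 1)   [0·121 + 1·112 = 112]
  121 = 1·112 + 9   → row C = row A − 1·row B = (9, 1, −1)   [check: 1·121 − 1·112 = 9]
  112 = 12·9 + 4   → row D = row B − 12·row C = (4, −12, 13)   [check: −12·121 + 13·112 = 4]
  9 = 2·4 + 1   → row E = row C − 2·row D = (1, 25, −27)   [check: 25·121 − 27·112 = 1]
  4 = 4·1 + 0   → remainder 0, stop. gcd = 1 (last nonzero row E).
The gcd is 1, so 112 is invertible mod 121. The last nonzero row gives 25·121 − 27·112 = 1, so t = −27. So 112^(−1) ≡ −27 ≡ 94 (mod 121). Verify: 112 · 94 = 10528 ≡ 1 (mod 121). ✓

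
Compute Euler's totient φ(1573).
φ(1573) = 1320

φ is multiplicative, with φ(p^e) = p^e − p^(e−1). Factorise 1573 = 11^2 · 13. Then
  φ(1573) = (11^2 − 11^1) · (13 − 1) = 110 · 12 = 1320.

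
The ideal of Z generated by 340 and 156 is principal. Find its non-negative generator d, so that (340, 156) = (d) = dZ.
In the PID Z, (a, b) is generated by gcd(a, b). Compute gcd(340, 156) with the extended Euclidean algorithm, tracking rows (r, s, t) with s·340 + t·156 = r:
  row A: (340, 1, 0)   [1·340 + 0·156 = 340]
  row B: (156, 0, 1)   [0·340 + 1·156 = 156]
  340 = 2·156 + 28   → row C = row A − 2·row B = (28, 1, −2)   [check: 1·340 − 2·156 = 28]
  156 = 5·28 + 16   → row D = row B − 5·row C = (16, −5, 11)   [check: −5·340 + 11·156 = 16]
  28 = 1·16 + 12   → row E = row C − 1·row D = (12, 6, −13)   [check: 6·340 − 13·156 = 12]
  16 = 1·12 + 4   → row F = row D − 1·row E = (4, −11, 24)   [check: −11·340 + 24·156 = 4]
  12 = 3·4 + 0   → remainder 0, stop. gcd = 4 (last nonzero row F).
So gcd(340, 156) = 4, with Bézout identity −11·340 + 24·156 = 4. Containment (⊇): the Bézout identity exhibits 4 as an element of (340, 156), giving (4) ⊆ (340, 156). Containment (⊆): since 4 | 340 and 4 | 156 (340 = 4·85, 156 = 4·39), every Z-linear combination of 340 and 156 is divisible by 4, so (340, 156) ⊆ (4). Therefore (340, 156) = (4), d = 4.

Final answer: (340, 156) = (4); d = 4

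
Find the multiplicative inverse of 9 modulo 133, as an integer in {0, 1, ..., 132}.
Apply the extended Euclidean algorithm to (133, 9), tracking rows (r, s, t) with s·133 + t·9 = r. Each division r_prev = q·r_cur + r_new produces the new row as (previous row) − q·(current row):
  row A: (133, 1, 0)   [1·133 + 0·9 = 133]
  row B: (9, 0, 1)   [0·133 + 1·9 = 9]
  133 = 14·9 + 7   → row C = row A − 14·row B = (7, 1, −14)   [check: 1·133 − 14·9 = 7]
  9 = 1·7 + 2   → row D = row B − 1·row C = (2, −1, 15)   [check: −1·133 + 15·9 = 2]
  7 = 3·2 + 1   → row E = row C − 3·row D = (1, 4, −59)   [check: 4·133 − 59·9 = 1]
  2 = 2·1 + 0   → remainder 0, stop. gcd = 1 (last nonzero row E).
The gcd is 1, so 9 is invertible mod 133. The last nonzero row gives 4·133 − 59·9 = 1, so t = −59. So 9^(−1) ≡ −59 ≡ 74 (mod 133). Verify: 9 · 74 = 666 ≡ 1 (mod 133). ✓

Final answer: 9^(−1) ≡ 74 (mod 133)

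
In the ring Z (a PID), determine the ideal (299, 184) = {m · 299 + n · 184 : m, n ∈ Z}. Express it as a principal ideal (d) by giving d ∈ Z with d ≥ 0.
In the PID Z, (a, b) is generated by gcd(a, b). Compute gcd(299, 184) with the extended Euclidean algorithm, tracking rows (r, s, t) with s·299 + t·184 = r:
  row A: (299, 1, 0)   [1·299 + 0·184 = 299]
  row B: (184, 0, 1)   [0·299 + 1·184 = 184]
  299 = 1·184 + 115   → row C = row A − 1·row B = (115, 1, −1)   [check: 1·299 − 1·184 = 115]
  184 = 1·115 + 69   → row D = row B − 1·row C = (69, −1, 2)   [check: −1·299 + 2·184 = 69]
  115 = 1·69 + 46   → row E = row C − 1·row D = (46, 2, −3)   [check: 2·299 − 3·184 = 46]
  69 = 1·46 + 23   → row F = row D − 1·row E = (23, −3, 5)   [check: −3·299 + 5·184 = 23]
  46 = 2·23 + 0   → remainder 0, stop. gcd = 23 (last nonzero row F).
So gcd(299, 184) = 23, with Bézout identity −3·299 + 5·184 = 23. Containment (⊇): the Bézout identity exhibits 23 as an element of (299, 184), giving (23) ⊆ (299, 184). Containment (⊆): since 23 | 299 and 23 | 184 (299 = 23·13, 184 = 23·8), every Z-linear combination of 299 and 184 is divisible by 23, so (299, 184) ⊆ (23). Therefore (299, 184) = (23), d = 23.

Final answer: (299, 184) = (23); d = 23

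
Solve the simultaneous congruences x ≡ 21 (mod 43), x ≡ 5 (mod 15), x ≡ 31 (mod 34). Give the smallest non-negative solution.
x ≡ 18425 (mod 21930); the representative in [0, 21930) is 18425

The moduli 43, 15, 34 are pairwise coprime, so by the CRT there is a unique solution mod 43·15·34 = 21930.
Solve by successive substitution. Start with x ≡ 21 (mod 43).
  Combine with x ≡ 5 (mod 15): write x = 21 + 43·t and require 21 + 43·t ≡ 5 (mod 15), i.e. 43·t ≡ 5 − 21 ≡ 14 (mod 15). Since 43^(−1) ≡ 7 (mod 15) (43 ≡ 13 (mod 15)), t ≡ 7·14 ≡ 8 (mod 15). So x ≡ 21 + 43·8 = 365 (mod 645).
  Combine with x ≡ 31 (mod 34): write x = 365 + 645·t and require 365 + 645·t ≡ 31 (mod 34), i.e. 645·t ≡ 31 − 365 ≡ 6 (mod 34). Since 645^(−1) ≡ 33 (mod 34) (645 ≡ 33 (mod 34)), t ≡ 33·6 ≡ 28 (mod 34). So x ≡ 365 + 645·28 = 18425 (mod 21930).
Unique solution in [0, 21930): x = 18425.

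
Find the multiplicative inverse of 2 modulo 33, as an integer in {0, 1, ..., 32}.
2^(−1) ≡ 17 (mod 33)

Apply the extended Euclidean algorithm to (33, 2), tracking rows (r, s, t) with s·33 + t·2 = r. Each division r_prev = q·r_cur + r_new produces the new row as (previous row) − q·(current row):
  row A: (33, 1, 0)   [1·33 + 0·2 = 33]
  row B: (2, 0, 1)   [0·33 + 1·2 = 2]
  33 = 16·2 + 1   → row C = row A − 16·row B = (1, 1, −16)   [check: 1·33 − 16·2 = 1]
  2 = 2·1 + 0   → remainder 0, stop. gcd = 1 (last nonzero row C).
The gcd is 1, so 2 is invertible mod 33. The last nonzero row gives 1·33 − 16·2 = 1, so t = −16. So 2^(−1) ≡ −16 ≡ 17 (mod 33). Verify: 2 · 17 = 34 ≡ 1 (mod 33). ✓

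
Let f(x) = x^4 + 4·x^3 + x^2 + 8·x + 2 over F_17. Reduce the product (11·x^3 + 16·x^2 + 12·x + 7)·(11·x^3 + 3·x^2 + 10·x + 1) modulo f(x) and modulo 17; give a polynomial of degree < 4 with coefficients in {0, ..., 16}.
a · b ≡ 6·x^3 + 13·x^2 + 2 (mod f(x))

Multiply as integer polynomials: a · b = 121·x^6 + 209·x^5 + 290·x^4 + 284·x^3 + 157·x^2 + 82·x + 7. Reducing coefficients mod 17: a · b ≡ 2·x^6 + 5·x^5 + x^4 + 12·x^3 + 4·x^2 + 14·x + 7. Now divide by f(x) = x^4 + 4·x^3 + x^2 + 8·x + 2 in F_17[x], eliminating the leading term at each step:
  leading term 2·x^6: subtract (2·x^2)·f(x) = 2·x^6 + 8·x^5 + 2·x^4 + 16·x^3 + 4·x^2, leaving 14·x^5 + 16·x^4 + 13·x^3 + 14·x + 7 (coefficients mod 17)
  leading term 14·x^5: subtract (14·x)·f(x) = 14·x^5 + 5·x^4 + 14·x^3 + 10·x^2 + 11·x, leaving 11·x^4 + 16·x^3 + 7·x^2 + 3·x + 7 (coefficients mod 17)
  leading term 11·x^4: subtract (11)·f(x) = 11·x^4 + 10·x^3 + 11·x^2 + 3·x + 5, leaving 6·x^3 + 13·x^2 + 2 (coefficients mod 17)
The degree is now < 4, so this is the remainder. Hence a · b ≡ 6·x^3 + 13·x^2 + 2 in F_17[x]/(f).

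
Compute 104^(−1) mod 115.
Apply the extended Euclidean algorithm to (115, 104), tracking rows (r, s, t) with s·115 + t·104 = r. Each division r_prev = q·r_cur + r_new produces the new row as (previous row) − q·(current row):
  row A: (115, 1, 0)   [1·115 + 0·104 = 115]
  row B: (104, 0, 1)   [0·115 + 1·104 = 104]
  115 = 1·104 + 11   → row C = row A − 1·row B = (11, 1, −1)   [check: 1·115 − 1·104 = 11]
  104 = 9·11 + 5   → row D = row B − 9·row C = (5, −9, 10)   [check: −9·115 + 10·104 = 5]
  11 = 2·5 + 1   → row E = row C − 2·row D = (1, 19, −21)   [check: 19·115 − 21·104 = 1]
  5 = 5·1 + 0   → remainder 0, stop. gcd = 1 (last nonzero row E).
The gcd is 1, so 104 is invertible mod 115. The last nonzero row gives 19·115 − 21·104 = 1, so t = −21. So 104^(−1) ≡ −21 ≡ 94 (mod 115). Verify: 104 · 94 = 9776 ≡ 1 (mod 115). ✓

Final answer: 104^(−1) ≡ 94 (mod 115)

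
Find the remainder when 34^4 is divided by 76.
Use repeated squaring. Binary(4) = 100. Walk through the bits of the exponent 4 left-to-right: at each bit after the leading one, square the running value, then multiply by 34 if the bit is 1 (always reducing mod 76):
  bit 1 = 1 (leading): start with 34.
  bit 2 = 0: square 34^2 = 1156 ≡ 16 (mod 76).
  bit 3 = 0: square 16^2 = 256 ≡ 28 (mod 76).
Final value: 34^4 ≡ 28 (mod 76).

Final answer: 28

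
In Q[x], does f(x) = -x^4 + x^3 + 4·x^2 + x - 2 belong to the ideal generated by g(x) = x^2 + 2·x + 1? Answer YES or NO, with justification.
NO

In Q[x] the ideal (g) consists of all multiples of g, so f ∈ (g) iff g | f, i.e. iff the remainder of f on division by g is 0. Divide f by g (g is monic, so eliminate the leading term of the running remainder at each step):
  leading term -x^4: subtract (-x^2)·g(x) = -x^4 - 2·x^3 - x^2, leaving 3·x^3 + 5·x^2 + x - 2
  leading term 3·x^3: subtract (3·x)·g(x) = 3·x^3 + 6·x^2 + 3·x, leaving -x^2 - 2·x - 2
  leading term -x^2: subtract (-1)·g(x) = -x^2 - 2·x - 1, leaving -1
The remainder r(x) = -1 ≠ 0 (and deg r < deg g), so g ∤ f, i.e. f ∉ (g).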